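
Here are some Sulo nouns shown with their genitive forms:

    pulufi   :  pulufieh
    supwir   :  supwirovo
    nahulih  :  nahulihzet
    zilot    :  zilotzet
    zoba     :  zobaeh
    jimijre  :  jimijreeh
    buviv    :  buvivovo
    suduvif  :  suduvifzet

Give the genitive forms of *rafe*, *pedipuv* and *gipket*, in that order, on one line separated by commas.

rafeeh, pedipuvovo, gipketzet

The alternation tracks the final sound of the stem — -zet when the stem ends in a voiceless consonant (*nahulih*, *zilot*, *suduvif*); -ovo when the stem ends in a voiced consonant (*supwir*, *buviv*); -eh when the stem ends in a vowel (*pulufi*, *zoba*, *jimijre*).
*rafe*: final sound = /e/, a vowel → -eh → *rafeeh*.
The final sound of *pedipuv* is /v/, which is a voiced consonant, so the suffix is -ovo, giving *pedipuvovo*.
Since the final sound of *gipket* is /t/ (a voiceless consonant), it takes -zet, giving *gipketzet*.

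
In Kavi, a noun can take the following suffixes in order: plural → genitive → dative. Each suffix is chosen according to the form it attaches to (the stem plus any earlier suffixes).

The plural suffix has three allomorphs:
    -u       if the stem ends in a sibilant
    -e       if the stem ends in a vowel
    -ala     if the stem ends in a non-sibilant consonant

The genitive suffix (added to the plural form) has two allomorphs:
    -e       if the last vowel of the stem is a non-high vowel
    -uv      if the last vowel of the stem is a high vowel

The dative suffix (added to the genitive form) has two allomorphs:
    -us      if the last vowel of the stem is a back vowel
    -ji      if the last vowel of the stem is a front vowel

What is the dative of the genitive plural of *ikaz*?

The final sound of *ikaz* is /z/, which is a sibilant, so the plural suffix is -u, giving *ikazu*.
The plural form *ikazu* — last vowel /u/ (a high vowel) → -uv → *ikazuuv*.
Since the last vowel of the genitive form *ikazuuv* is /u/ (a back vowel), it takes -us, giving *ikazuuvus*.

ikazuuvus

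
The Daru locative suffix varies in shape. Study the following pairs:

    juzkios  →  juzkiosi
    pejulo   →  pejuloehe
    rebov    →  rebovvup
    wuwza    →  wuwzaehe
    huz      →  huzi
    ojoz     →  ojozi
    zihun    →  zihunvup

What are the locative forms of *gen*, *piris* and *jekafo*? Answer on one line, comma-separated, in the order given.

The alternation tracks the final sound of the stem — -i when the stem ends in a sibilant (*juzkios*, *huz*, *ojoz*); -vup when the stem ends in a non-sibilant consonant (*rebov*, *zihun*); -ehe when the stem ends in a vowel (*pejulo*, *wuwza*).
*gen* — final sound /n/ (a non-sibilant consonant) → -vup → *genvup*.
*piris*: final sound = /s/, a sibilant → -i → *pirisi*.
Since the final sound of *jekafo* is /o/ (a vowel), it takes -ehe, giving *jekafoehe*.

genvup, pirisi, jekafoehe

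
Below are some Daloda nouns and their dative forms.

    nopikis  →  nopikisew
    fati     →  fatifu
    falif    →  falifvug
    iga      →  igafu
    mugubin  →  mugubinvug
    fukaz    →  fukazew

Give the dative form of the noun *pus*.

The alternation tracks the final sound of the stem — -ew when the stem ends in a sibilant (*nopikis*, *fukaz*); -vug when the stem ends in a non-sibilant consonant (*falif*, *mugubin*); -fu when the stem ends in a vowel (*fati*, *iga*).
*pus*: final sound = /s/, a sibilant → -ew → *pusew*.

pusew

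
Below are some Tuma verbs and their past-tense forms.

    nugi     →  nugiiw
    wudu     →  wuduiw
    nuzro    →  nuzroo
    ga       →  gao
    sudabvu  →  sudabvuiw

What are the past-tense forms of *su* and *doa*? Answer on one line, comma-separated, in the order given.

The alternation tracks the last vowel of the stem — -iw when the last vowel of the stem is a high vowel (*nugi*, *wudu*, *sudabvu*); -o when the last vowel of the stem is a non-high vowel (*nuzro*, *ga*).
Since the last vowel of *su* is /u/ (a high vowel), it takes -iw, giving *suiw*.
*doa* — last vowel /a/ (a non-high vowel) → -o → *doao*.

suiw, doao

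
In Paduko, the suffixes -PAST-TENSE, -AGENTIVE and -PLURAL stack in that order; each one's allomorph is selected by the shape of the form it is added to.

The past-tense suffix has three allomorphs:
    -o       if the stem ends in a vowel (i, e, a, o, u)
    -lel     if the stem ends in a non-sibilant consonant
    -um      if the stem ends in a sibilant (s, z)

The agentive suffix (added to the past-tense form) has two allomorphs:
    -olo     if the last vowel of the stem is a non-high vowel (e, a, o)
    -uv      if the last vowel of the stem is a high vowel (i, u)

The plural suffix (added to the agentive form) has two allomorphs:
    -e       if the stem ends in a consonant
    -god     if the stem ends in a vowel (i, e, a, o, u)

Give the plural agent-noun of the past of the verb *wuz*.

*wuz*: final sound = /z/, a sibilant → -um → *wuzum*.
The last vowel of the past-tense form *wuzum* is /u/, which is a high vowel, so the agentive suffix is -uv, giving *wuzumuv*.
The final sound of the agentive form *wuzumuv* is /v/, which is a consonant, so the plural suffix is -e, giving *wuzumuve*.

wuzumuve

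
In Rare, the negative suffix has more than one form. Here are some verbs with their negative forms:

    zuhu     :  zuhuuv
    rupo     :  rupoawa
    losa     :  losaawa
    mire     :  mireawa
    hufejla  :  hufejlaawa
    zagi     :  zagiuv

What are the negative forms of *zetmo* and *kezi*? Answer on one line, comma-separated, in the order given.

The pattern is height harmony: -uv when the last vowel of the stem is a high vowel (*zuhu*, *zagi*); -awa when the last vowel of the stem is a non-high vowel (*rupo*, *losa*, *mire*, *hufejla*).
The last vowel of *zetmo* is /o/, which is a non-high vowel, so the suffix is -awa, giving *zetmoawa*.
*kezi* — last vowel /i/ (a high vowel) → -uv → *keziuv*.

zetmoawa, keziuv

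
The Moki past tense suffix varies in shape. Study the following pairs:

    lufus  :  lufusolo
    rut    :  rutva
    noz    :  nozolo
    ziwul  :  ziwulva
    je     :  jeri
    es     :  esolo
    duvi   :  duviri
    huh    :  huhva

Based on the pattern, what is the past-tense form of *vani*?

The alternation tracks the final sound of the stem — -olo when the stem ends in a sibilant (*lufus*, *noz*, *es*); -va when the stem ends in a non-sibilant consonant (*rut*, *ziwul*, *huh*); -ri when the stem ends in a vowel (*je*, *duvi*).
Since the final sound of *vani* is /i/ (a vowel), it takes -ri, giving *vaniri*.

vaniri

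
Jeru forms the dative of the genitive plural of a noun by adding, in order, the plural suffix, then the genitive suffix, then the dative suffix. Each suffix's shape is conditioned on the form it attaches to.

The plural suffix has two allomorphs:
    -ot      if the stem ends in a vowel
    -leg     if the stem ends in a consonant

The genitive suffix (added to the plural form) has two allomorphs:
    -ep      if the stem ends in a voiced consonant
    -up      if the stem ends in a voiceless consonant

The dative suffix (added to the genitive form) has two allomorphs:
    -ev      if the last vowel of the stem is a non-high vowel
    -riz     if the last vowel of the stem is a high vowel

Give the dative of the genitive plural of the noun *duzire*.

Since the final sound of *duzire* is /e/ (a vowel), it takes -ot, giving *duzireot*.
Since the final consonant of the plural form *duzireot* is /t/ (voiceless), it takes -up, giving *duzireotup*.
The last vowel of the genitive form *duzireotup* is /u/, which is a high vowel, so the dative suffix is -riz, giving *duzireotupriz*.

duzireotupriz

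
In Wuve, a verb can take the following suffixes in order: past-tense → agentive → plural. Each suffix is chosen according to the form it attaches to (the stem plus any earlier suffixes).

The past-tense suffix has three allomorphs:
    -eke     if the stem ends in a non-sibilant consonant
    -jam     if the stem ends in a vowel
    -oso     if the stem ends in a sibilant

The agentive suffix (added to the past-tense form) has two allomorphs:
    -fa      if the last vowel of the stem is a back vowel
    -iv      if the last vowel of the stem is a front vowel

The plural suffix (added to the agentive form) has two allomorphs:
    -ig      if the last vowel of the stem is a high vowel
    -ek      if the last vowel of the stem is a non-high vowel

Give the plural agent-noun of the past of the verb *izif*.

The final sound of *izif* is /f/, which is a non-sibilant consonant, so the past-tense suffix is -eke, giving *izifeke*.
Since the last vowel of the past-tense form *izifeke* is /e/ (a front vowel), it takes -iv, giving *izifekeiv*.
The agentive form *izifekeiv* — last vowel /i/ (a high vowel) → -ig → *izifekeivig*.

izifekeivig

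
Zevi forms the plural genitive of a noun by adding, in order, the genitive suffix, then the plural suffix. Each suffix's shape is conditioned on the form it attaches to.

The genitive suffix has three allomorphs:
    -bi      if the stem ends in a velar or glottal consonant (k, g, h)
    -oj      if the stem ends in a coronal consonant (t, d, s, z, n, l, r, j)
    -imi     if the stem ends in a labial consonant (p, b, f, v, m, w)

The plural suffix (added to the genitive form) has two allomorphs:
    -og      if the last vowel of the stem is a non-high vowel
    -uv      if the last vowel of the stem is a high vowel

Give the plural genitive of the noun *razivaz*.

razivazojog

The final consonant of *razivaz* is /z/, which is coronal, so the genitive suffix is -oj, giving *razivazoj*.
The genitive form *razivazoj*: last vowel = /o/, a non-high vowel → -og → *razivazojog*.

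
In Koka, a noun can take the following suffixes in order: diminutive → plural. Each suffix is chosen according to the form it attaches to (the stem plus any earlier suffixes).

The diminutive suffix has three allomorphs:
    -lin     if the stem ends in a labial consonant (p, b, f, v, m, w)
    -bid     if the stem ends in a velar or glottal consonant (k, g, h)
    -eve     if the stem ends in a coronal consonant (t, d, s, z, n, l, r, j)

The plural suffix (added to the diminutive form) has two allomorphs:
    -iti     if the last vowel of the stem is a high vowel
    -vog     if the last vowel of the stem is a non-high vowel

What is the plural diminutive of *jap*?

japliniti

Since the final consonant of *jap* is /p/ (labial), it takes -lin, giving *japlin*.
The last vowel of the diminutive form *japlin* is /i/, which is a high vowel, so the plural suffix is -iti, giving *japliniti*.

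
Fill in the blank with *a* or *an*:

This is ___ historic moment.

The indefinite article is chosen by the initial *sound* of the following word, not its spelling.
*historic* begins with the sound /h/ (h is pronounced in standard usage) — a consonant sound.
So the article is *a*: This is a historic moment.

a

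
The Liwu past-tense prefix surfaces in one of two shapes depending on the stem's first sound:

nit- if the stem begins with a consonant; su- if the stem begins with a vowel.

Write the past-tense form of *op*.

*op*: first sound = /o/, a vowel → su- → *suop*.

suop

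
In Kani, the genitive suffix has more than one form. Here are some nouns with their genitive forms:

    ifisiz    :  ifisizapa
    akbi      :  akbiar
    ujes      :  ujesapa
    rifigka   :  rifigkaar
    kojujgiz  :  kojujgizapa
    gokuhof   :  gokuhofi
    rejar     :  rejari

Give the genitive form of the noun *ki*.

kiar

The alternation tracks the final sound of the stem — -apa when the stem ends in a sibilant (*ifisiz*, *ujes*, *kojujgiz*); -i when the stem ends in a non-sibilant consonant (*gokuhof*, *rejar*); -ar when the stem ends in a vowel (*akbi*, *rifigka*).
*ki* — final sound /i/ (a vowel) → -ar → *kiar*.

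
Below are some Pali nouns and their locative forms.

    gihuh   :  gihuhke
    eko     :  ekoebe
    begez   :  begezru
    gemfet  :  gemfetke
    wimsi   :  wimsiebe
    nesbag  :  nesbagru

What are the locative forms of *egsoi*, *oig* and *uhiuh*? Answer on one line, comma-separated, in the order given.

egsoiebe, oigru, uhiuhke

Looking at the final sound of each stem: -ke when the stem ends in a voiceless consonant (*gihuh*, *gemfet*); -ru when the stem ends in a voiced consonant (*begez*, *nesbag*); -ebe when the stem ends in a vowel (*eko*, *wimsi*).
The final sound of *egsoi* is /i/, which is a vowel, so the suffix is -ebe, giving *egsoiebe*.
Since the final sound of *oig* is /g/ (a voiced consonant), it takes -ru, giving *oigru*.
Since the final sound of *uhiuh* is /h/ (a voiceless consonant), it takes -ke, giving *uhiuhke*.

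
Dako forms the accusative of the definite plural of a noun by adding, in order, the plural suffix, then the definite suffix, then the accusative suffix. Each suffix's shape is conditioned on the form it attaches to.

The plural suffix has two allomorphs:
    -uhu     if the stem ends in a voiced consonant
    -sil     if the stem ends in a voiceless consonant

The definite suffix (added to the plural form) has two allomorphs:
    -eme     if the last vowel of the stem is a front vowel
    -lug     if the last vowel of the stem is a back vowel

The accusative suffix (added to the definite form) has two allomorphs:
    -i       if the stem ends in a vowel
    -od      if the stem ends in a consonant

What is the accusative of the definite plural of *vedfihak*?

vedfihaksilemei

*vedfihak*: final consonant = /k/, voiceless → -sil → *vedfihaksil*.
The last vowel of the plural form *vedfihaksil* is /i/, which is a front vowel, so the definite suffix is -eme, giving *vedfihaksileme*.
Since the final sound of the definite form *vedfihaksileme* is /e/ (a vowel), it takes -i, giving *vedfihaksilemei*.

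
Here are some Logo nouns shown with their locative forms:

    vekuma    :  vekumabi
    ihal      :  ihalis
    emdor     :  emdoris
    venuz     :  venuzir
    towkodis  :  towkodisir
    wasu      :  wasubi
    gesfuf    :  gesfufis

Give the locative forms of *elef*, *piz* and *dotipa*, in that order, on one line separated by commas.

elefis, pizir, dotipabi

The pattern is sibilance of the final sound: -ir when the stem ends in a sibilant (*venuz*, *towkodis*); -is when the stem ends in a non-sibilant consonant (*ihal*, *emdor*, *gesfuf*); -bi when the stem ends in a vowel (*vekuma*, *wasu*).
*elef* — final sound /f/ (a non-sibilant consonant) → -is → *elefis*.
*piz*: final sound = /z/, a sibilant → -ir → *pizir*.
The final sound of *dotipa* is /a/, which is a vowel, so the suffix is -bi, giving *dotipabi*.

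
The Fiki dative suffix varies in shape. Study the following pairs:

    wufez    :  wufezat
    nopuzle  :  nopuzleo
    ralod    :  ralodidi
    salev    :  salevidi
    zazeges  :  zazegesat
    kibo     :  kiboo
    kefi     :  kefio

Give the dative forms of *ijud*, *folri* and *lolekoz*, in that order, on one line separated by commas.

The suffix is conditioned by the final sound: -at when the stem ends in a sibilant (*wufez*, *zazeges*); -idi when the stem ends in a non-sibilant consonant (*ralod*, *salev*); -o when the stem ends in a vowel (*nopuzle*, *kibo*, *kefi*).
The final sound of *ijud* is /d/, which is a non-sibilant consonant, so the suffix is -idi, giving *ijudidi*.
Since the final sound of *folri* is /i/ (a vowel), it takes -o, giving *folrio*.
*lolekoz* — final sound /z/ (a sibilant) → -at → *lolekozat*.

ijudidi, folrio, lolekozat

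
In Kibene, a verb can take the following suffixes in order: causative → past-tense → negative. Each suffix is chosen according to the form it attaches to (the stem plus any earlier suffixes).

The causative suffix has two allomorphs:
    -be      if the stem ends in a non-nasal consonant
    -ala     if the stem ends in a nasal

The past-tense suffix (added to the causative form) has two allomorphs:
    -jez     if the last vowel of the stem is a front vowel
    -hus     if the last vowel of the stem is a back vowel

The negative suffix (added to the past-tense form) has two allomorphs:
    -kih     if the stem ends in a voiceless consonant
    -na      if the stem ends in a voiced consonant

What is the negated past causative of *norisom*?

Since the final consonant of *norisom* is /m/ (a nasal), it takes -ala, giving *norisomala*.
Since the last vowel of the causative form *norisomala* is /a/ (a back vowel), it takes -hus, giving *norisomalahus*.
The past-tense form *norisomalahus* — final consonant /s/ (voiceless) → -kih → *norisomalahuskih*.

norisomalahuskih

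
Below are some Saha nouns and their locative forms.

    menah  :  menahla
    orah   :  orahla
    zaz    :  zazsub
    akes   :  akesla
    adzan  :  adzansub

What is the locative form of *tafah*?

The alternation tracks the final consonant of the stem — -la when the stem ends in a voiceless consonant (*menah*, *orah*, *akes*); -sub when the stem ends in a voiced consonant (*zaz*, *adzan*).
The final consonant of *tafah* is /h/, which is voiceless, so the suffix is -la, giving *tafahla*.

tafahla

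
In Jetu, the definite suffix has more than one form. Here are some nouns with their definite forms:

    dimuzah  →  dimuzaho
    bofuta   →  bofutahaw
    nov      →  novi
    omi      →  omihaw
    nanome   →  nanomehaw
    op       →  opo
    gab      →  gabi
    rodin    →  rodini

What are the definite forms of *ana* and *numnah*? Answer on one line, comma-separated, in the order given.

anahaw, numnaho

Looking at the final sound of each stem: -o when the stem ends in a voiceless consonant (*dimuzah*, *op*); -i when the stem ends in a voiced consonant (*nov*, *gab*, *rodin*); -haw when the stem ends in a vowel (*bofuta*, *omi*, *nanome*).
Since the final sound of *ana* is /a/ (a vowel), it takes -haw, giving *anahaw*.
Since the final sound of *numnah* is /h/ (a voiceless consonant), it takes -o, giving *numnaho*.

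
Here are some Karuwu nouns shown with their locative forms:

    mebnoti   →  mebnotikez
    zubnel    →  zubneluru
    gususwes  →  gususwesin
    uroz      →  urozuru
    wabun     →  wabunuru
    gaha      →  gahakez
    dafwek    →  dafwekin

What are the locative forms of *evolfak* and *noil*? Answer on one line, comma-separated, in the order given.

evolfakin, noiluru

The suffix is conditioned by the final sound: -in when the stem ends in a voiceless consonant (*gususwes*, *dafwek*); -uru when the stem ends in a voiced consonant (*zubnel*, *uroz*, *wabun*); -kez when the stem ends in a vowel (*mebnoti*, *gaha*).
Since the final sound of *evolfak* is /k/ (a voiceless consonant), it takes -in, giving *evolfakin*.
*noil* — final sound /l/ (a voiced consonant) → -uru → *noiluru*.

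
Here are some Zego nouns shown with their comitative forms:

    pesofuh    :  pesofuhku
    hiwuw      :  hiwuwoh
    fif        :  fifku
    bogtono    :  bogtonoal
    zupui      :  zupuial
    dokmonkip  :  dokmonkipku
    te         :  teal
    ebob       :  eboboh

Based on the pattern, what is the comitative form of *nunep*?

nunepku

The pattern is voicing of the final sound: -ku when the stem ends in a voiceless consonant (*pesofuh*, *fif*, *dokmonkip*); -oh when the stem ends in a voiced consonant (*hiwuw*, *ebob*); -al when the stem ends in a vowel (*bogtono*, *zupui*, *te*).
*nunep*: final sound = /p/, a voiceless consonant → -ku → *nunepku*.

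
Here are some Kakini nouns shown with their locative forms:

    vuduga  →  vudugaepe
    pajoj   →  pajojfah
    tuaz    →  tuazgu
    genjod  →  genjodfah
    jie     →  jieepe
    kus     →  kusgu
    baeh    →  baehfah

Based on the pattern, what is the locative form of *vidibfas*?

vidibfasgu

Looking at the final sound of each stem: -gu when the stem ends in a sibilant (*tuaz*, *kus*); -fah when the stem ends in a non-sibilant consonant (*pajoj*, *genjod*, *baeh*); -epe when the stem ends in a vowel (*vuduga*, *jie*).
Since the final sound of *vidibfas* is /s/ (a sibilant), it takes -gu, giving *vidibfasgu*.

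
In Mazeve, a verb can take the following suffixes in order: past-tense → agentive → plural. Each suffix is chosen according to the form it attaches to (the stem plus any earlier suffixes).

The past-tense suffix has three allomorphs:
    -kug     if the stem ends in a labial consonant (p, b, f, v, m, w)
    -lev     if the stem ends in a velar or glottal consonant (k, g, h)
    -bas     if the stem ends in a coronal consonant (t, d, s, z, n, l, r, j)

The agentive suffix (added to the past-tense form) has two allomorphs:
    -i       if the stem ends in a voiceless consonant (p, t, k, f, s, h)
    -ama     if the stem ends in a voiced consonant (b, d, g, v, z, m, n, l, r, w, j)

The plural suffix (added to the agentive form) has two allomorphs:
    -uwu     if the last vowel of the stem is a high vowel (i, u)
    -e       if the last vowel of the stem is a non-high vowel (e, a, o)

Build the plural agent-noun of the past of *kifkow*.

Since the final consonant of *kifkow* is /w/ (labial), it takes -kug, giving *kifkowkug*.
The past-tense form *kifkowkug*: final consonant = /g/, voiced → -ama → *kifkowkugama*.
The agentive form *kifkowkugama*: last vowel = /a/, a non-high vowel → -e → *kifkowkugamae*.

kifkowkugamae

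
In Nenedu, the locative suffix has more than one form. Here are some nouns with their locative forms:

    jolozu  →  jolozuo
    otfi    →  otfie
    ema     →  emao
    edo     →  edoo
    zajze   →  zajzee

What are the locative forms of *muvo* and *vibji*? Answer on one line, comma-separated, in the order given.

The pattern is front/back vowel harmony: -e when the last vowel of the stem is a front vowel (*otfi*, *zajze*); -o when the last vowel of the stem is a back vowel (*jolozu*, *ema*, *edo*).
*muvo*: last vowel = /o/, a back vowel → -o → *muvoo*.
*vibji* — last vowel /i/ (a front vowel) → -e → *vibjie*.

muvoo, vibjie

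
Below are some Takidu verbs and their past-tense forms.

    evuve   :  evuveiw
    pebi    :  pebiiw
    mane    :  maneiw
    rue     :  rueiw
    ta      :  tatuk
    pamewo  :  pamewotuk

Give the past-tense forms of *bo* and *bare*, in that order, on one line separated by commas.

The alternation tracks the last vowel of the stem — -iw when the last vowel of the stem is a front vowel (*evuve*, *pebi*, *mane*, *rue*); -tuk when the last vowel of the stem is a back vowel (*ta*, *pamewo*).
*bo* — last vowel /o/ (a back vowel) → -tuk → *botuk*.
*bare* — last vowel /e/ (a front vowel) → -iw → *bareiw*.

botuk, bareiw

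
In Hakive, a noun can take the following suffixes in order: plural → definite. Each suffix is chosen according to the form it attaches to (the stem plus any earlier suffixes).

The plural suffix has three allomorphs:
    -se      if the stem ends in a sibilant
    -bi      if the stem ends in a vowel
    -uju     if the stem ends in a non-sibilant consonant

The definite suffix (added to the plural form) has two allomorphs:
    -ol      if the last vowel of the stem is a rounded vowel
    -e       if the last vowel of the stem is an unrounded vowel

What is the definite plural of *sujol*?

sujolujuol

Since the final sound of *sujol* is /l/ (a non-sibilant consonant), it takes -uju, giving *sujoluju*.
The last vowel of the plural form *sujoluju* is /u/, which is a rounded vowel, so the definite suffix is -ol, giving *sujolujuol*.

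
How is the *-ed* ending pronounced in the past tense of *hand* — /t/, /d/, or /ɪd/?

/ɪd/

The stem *hand* ends in /t/ or /d/.
The -ed suffix is realized as /ɪd/ after /t, d/; as /t/ after other voiceless consonants; and as /d/ after other voiced sounds.
So -ed on *hand* is pronounced /ɪd/.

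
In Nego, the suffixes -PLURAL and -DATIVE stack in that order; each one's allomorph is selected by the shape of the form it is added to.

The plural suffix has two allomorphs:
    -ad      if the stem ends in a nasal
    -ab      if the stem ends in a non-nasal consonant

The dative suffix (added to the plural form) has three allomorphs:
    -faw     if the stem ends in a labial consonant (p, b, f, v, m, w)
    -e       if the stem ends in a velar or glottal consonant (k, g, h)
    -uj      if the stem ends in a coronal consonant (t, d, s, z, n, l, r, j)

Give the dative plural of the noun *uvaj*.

The final consonant of *uvaj* is /j/, which is non-nasal, so the plural suffix is -ab, giving *uvajab*.
The plural form *uvajab* — final consonant /b/ (labial) → -faw → *uvajabfaw*.

uvajabfaw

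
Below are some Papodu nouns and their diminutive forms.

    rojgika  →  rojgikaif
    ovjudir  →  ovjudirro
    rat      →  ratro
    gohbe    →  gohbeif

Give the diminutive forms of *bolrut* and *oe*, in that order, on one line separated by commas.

The suffix is conditioned by the final sound: -ro when the stem ends in a consonant (*ovjudir*, *rat*); -if when the stem ends in a vowel (*rojgika*, *gohbe*).
*bolrut*: final sound = /t/, a consonant → -ro → *bolrutro*.
The final sound of *oe* is /e/, which is a vowel, so the suffix is -if, giving *oeif*.

bolrutro, oeif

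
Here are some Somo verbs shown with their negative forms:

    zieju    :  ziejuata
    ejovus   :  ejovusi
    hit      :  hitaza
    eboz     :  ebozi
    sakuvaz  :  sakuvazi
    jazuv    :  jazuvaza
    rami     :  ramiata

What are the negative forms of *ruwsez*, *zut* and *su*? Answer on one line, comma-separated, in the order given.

ruwsezi, zutaza, suata

The alternation tracks the final sound of the stem — -i when the stem ends in a sibilant (*ejovus*, *eboz*, *sakuvaz*); -aza when the stem ends in a non-sibilant consonant (*hit*, *jazuv*); -ata when the stem ends in a vowel (*zieju*, *rami*).
Since the final sound of *ruwsez* is /z/ (a sibilant), it takes -i, giving *ruwsezi*.
The final sound of *zut* is /t/, which is a non-sibilant consonant, so the suffix is -aza, giving *zutaza*.
Since the final sound of *su* is /u/ (a vowel), it takes -ata, giving *suata*.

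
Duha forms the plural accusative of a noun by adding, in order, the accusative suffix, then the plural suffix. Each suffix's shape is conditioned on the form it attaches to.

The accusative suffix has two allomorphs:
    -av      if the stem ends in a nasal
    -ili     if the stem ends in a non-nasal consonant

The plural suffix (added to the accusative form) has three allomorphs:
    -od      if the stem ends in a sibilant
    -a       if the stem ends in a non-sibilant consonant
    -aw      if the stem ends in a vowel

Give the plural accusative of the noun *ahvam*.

*ahvam* — final consonant /m/ (a nasal) → -av → *ahvamav*.
Since the final sound of the accusative form *ahvamav* is /v/ (a non-sibilant consonant), it takes -a, giving *ahvamava*.

ahvamava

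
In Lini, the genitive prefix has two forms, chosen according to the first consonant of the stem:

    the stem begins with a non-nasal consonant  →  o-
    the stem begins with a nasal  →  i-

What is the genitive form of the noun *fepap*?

ofepap

Since the first consonant of *fepap* is /f/ (non-nasal), it takes o-, giving *ofepap*.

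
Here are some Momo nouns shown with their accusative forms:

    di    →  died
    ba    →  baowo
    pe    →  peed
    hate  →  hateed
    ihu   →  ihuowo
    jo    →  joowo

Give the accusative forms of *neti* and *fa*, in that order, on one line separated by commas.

netied, faowo

The pattern is front/back vowel harmony: -ed when the last vowel of the stem is a front vowel (*di*, *pe*, *hate*); -owo when the last vowel of the stem is a back vowel (*ba*, *ihu*, *jo*).
*neti*: last vowel = /i/, a front vowel → -ed → *netied*.
*fa* — last vowel /a/ (a back vowel) → -owo → *faowo*.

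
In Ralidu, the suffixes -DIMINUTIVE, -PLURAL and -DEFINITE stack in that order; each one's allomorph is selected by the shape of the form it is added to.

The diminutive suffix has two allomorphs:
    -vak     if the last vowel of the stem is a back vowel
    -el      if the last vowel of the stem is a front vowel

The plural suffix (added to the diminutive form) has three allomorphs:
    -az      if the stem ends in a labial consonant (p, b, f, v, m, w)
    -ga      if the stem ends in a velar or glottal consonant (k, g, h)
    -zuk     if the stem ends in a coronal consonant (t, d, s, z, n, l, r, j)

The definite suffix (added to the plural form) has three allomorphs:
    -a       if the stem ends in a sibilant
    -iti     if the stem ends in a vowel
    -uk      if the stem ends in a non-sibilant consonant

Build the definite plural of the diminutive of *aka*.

akavakgaiti

*aka*: last vowel = /a/, a back vowel → -vak → *akavak*.
Since the final consonant of the diminutive form *akavak* is /k/ (velar/glottal), it takes -ga, giving *akavakga*.
The plural form *akavakga*: final sound = /a/, a vowel → -iti → *akavakgaiti*.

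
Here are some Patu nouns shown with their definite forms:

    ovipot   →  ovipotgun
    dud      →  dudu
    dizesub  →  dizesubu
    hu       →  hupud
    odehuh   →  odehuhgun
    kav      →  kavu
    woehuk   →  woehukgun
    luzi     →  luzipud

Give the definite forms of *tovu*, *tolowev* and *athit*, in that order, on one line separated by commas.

The pattern is voicing of the final sound: -gun when the stem ends in a voiceless consonant (*ovipot*, *odehuh*, *woehuk*); -u when the stem ends in a voiced consonant (*dud*, *dizesub*, *kav*); -pud when the stem ends in a vowel (*hu*, *luzi*).
Since the final sound of *tovu* is /u/ (a vowel), it takes -pud, giving *tovupud*.
*tolowev*: final sound = /v/, a voiced consonant → -u → *tolowevu*.
The final sound of *athit* is /t/, which is a voiceless consonant, so the suffix is -gun, giving *athitgun*.

tovupud, tolowevu, athitgun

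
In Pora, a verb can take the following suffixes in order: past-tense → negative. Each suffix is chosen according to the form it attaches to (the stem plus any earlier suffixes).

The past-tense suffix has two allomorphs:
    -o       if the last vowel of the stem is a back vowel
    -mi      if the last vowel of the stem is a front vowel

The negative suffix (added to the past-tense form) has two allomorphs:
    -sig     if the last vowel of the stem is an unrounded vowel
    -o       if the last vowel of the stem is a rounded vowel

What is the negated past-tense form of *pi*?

pimisig

The last vowel of *pi* is /i/, which is a front vowel, so the past-tense suffix is -mi, giving *pimi*.
The past-tense form *pimi* — last vowel /i/ (an unrounded vowel) → -sig → *pimisig*.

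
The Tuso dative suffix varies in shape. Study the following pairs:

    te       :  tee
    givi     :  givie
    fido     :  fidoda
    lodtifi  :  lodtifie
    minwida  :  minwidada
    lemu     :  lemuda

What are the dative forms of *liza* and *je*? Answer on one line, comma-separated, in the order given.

lizada, jee

The alternation tracks the last vowel of the stem — -e when the last vowel of the stem is a front vowel (*te*, *givi*, *lodtifi*); -da when the last vowel of the stem is a back vowel (*fido*, *minwida*, *lemu*).
The last vowel of *liza* is /a/, which is a back vowel, so the suffix is -da, giving *lizada*.
*je*: last vowel = /e/, a front vowel → -e → *jee*.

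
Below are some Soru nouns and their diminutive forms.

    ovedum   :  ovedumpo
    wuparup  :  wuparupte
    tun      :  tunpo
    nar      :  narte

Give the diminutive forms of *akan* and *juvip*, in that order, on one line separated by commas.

Looking at the final consonant of each stem: -po when the stem ends in a nasal (*ovedum*, *tun*); -te when the stem ends in a non-nasal consonant (*wuparup*, *nar*).
Since the final consonant of *akan* is /n/ (a nasal), it takes -po, giving *akanpo*.
*juvip* — final consonant /p/ (non-nasal) → -te → *juvipte*.

akanpo, juvipte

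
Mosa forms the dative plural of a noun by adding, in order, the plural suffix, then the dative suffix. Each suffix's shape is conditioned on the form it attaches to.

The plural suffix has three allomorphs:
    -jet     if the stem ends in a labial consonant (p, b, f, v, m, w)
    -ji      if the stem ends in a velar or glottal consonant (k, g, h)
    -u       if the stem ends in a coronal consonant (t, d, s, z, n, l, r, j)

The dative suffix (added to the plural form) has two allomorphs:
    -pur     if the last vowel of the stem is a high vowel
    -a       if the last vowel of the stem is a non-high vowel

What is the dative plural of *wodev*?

Since the final consonant of *wodev* is /v/ (labial), it takes -jet, giving *wodevjet*.
Since the last vowel of the plural form *wodevjet* is /e/ (a non-high vowel), it takes -a, giving *wodevjeta*.

wodevjeta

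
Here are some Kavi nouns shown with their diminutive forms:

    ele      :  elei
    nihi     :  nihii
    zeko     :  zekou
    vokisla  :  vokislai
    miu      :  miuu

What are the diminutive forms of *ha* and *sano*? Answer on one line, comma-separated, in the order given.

hai, sanou

The suffix is conditioned by the last vowel: -u when the last vowel of the stem is a rounded vowel (*zeko*, *miu*); -i when the last vowel of the stem is an unrounded vowel (*ele*, *nihi*, *vokisla*).
*ha* — last vowel /a/ (an unrounded vowel) → -i → *hai*.
The last vowel of *sano* is /o/, which is a rounded vowel, so the suffix is -u, giving *sanou*.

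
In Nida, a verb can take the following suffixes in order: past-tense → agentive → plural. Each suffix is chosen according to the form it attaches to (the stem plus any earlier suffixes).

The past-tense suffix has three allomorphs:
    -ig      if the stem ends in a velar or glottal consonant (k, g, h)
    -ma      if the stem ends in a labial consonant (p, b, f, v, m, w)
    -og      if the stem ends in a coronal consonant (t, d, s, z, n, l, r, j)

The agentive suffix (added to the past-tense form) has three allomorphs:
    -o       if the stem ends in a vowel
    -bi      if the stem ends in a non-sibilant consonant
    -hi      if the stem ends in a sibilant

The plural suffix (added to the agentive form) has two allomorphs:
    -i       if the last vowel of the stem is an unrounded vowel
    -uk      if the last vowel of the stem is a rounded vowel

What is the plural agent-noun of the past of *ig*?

igigbii

*ig* — final consonant /g/ (velar/glottal) → -ig → *igig*.
The final sound of the past-tense form *igig* is /g/, which is a non-sibilant consonant, so the agentive suffix is -bi, giving *igigbi*.
Since the last vowel of the agentive form *igigbi* is /i/ (an unrounded vowel), it takes -i, giving *igigbii*.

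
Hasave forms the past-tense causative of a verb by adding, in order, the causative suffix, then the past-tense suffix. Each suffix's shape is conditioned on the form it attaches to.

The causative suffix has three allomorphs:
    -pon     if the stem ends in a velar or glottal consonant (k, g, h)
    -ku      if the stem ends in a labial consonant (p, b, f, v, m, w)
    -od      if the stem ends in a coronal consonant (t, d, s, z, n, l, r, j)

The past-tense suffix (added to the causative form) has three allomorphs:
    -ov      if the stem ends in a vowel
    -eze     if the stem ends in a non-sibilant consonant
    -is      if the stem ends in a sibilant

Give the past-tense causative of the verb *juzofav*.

The final consonant of *juzofav* is /v/, which is labial, so the causative suffix is -ku, giving *juzofavku*.
The causative form *juzofavku* — final sound /u/ (a vowel) → -ov → *juzofavkuov*.

juzofavkuov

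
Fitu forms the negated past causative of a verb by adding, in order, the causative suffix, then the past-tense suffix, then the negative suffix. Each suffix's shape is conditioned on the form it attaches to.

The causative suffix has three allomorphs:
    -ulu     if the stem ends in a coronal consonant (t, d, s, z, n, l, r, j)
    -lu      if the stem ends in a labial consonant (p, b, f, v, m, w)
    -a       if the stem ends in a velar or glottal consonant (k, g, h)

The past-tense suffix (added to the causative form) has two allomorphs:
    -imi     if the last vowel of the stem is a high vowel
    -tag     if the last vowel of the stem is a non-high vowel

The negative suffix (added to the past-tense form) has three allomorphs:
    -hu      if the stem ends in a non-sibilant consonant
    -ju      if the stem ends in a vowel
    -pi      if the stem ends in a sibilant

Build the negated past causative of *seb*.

sebluimiju

Since the final consonant of *seb* is /b/ (labial), it takes -lu, giving *seblu*.
The causative form *seblu*: last vowel = /u/, a high vowel → -imi → *sebluimi*.
The final sound of the past-tense form *sebluimi* is /i/, which is a vowel, so the negative suffix is -ju, giving *sebluimiju*.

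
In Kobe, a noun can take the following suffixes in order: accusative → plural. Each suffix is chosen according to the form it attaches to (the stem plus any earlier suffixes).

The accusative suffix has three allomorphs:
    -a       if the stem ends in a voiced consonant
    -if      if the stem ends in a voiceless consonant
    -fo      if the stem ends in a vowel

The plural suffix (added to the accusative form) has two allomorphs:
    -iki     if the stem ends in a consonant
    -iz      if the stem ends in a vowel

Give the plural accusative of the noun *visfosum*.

visfosumaiz

*visfosum* — final sound /m/ (a voiced consonant) → -a → *visfosuma*.
The accusative form *visfosuma*: final sound = /a/, a vowel → -iz → *visfosumaiz*.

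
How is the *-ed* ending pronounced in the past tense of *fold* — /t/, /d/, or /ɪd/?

The stem *fold* ends in /t/ or /d/.
The -ed suffix is realized as /ɪd/ after /t, d/; as /t/ after other voiceless consonants; and as /d/ after other voiced sounds.
So -ed on *fold* is pronounced /ɪd/.

/ɪd/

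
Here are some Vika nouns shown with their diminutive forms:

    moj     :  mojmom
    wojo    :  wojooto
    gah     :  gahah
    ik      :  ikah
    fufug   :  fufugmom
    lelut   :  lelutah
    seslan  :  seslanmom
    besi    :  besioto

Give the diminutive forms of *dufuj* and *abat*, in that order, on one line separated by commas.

dufujmom, abatah

The suffix is conditioned by the final sound: -ah when the stem ends in a voiceless consonant (*gah*, *ik*, *lelut*); -mom when the stem ends in a voiced consonant (*moj*, *fufug*, *seslan*); -oto when the stem ends in a vowel (*wojo*, *besi*).
*dufuj*: final sound = /j/, a voiced consonant → -mom → *dufujmom*.
*abat* — final sound /t/ (a voiceless consonant) → -ah → *abatah*.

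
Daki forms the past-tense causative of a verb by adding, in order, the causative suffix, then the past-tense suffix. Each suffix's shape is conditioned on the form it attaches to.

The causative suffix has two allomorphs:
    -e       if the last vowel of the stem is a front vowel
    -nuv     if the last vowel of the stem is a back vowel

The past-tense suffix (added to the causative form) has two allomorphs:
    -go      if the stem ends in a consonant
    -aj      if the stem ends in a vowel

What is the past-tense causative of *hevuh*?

The last vowel of *hevuh* is /u/, which is a back vowel, so the causative suffix is -nuv, giving *hevuhnuv*.
The causative form *hevuhnuv* — final sound /v/ (a consonant) → -go → *hevuhnuvgo*.

hevuhnuvgo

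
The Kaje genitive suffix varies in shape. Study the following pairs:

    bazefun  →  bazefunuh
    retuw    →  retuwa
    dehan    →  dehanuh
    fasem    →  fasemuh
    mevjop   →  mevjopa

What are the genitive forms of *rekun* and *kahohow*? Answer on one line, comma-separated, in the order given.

Looking at the final consonant of each stem: -uh when the stem ends in a nasal (*bazefun*, *dehan*, *fasem*); -a when the stem ends in a non-nasal consonant (*retuw*, *mevjop*).
*rekun*: final consonant = /n/, a nasal → -uh → *rekunuh*.
The final consonant of *kahohow* is /w/, which is non-nasal, so the suffix is -a, giving *kahohowa*.

rekunuh, kahohowa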